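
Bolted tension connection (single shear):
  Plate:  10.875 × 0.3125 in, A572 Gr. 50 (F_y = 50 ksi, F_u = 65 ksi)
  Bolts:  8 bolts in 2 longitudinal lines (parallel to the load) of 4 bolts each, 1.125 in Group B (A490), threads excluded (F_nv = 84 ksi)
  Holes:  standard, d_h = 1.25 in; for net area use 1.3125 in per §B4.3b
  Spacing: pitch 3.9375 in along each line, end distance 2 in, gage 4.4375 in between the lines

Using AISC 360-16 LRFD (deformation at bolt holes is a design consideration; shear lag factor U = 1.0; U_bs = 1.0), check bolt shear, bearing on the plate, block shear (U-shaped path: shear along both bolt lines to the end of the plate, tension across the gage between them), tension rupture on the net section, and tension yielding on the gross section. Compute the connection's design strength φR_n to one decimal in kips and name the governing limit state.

125.7 kips (net-section rupture governs)

Bolt shear: A_b = π(1.125)²/4 = 0.99402 in². φR_n = 0.75 × 84 × 0.99402 × 8 × 1 = 501.0 kips.
Bearing (0.3125 in plate, F_u = 65 ksi): end bolts L_c = 2 − 1.25/2 = 1.375, R_n = min(1.2×1.375×0.3125×65, 2.4×1.125×0.3125×65) = 33.516 kips/bolt; interior L_c = 3.9375 − 1.25 = 2.6875, R_n = 54.844 kips/bolt. φR_n = 0.75 × (2×33.516 + 6×54.844) = 297.1 kips.
Block shear: shear path 2×[2+3×3.9375] = 2×13.8125 in, A_gv = 8.6328, A_nv = 2×(13.8125 − 3.5×1.3125)×0.3125 = 5.7617 in²; tension across gage: (4.4375 − 1×1.3125)×0.3125 = 0.97656 in². R_n = min(0.6×65×5.7617, 0.6×50×8.6328) + 1.0×65×0.97656 = min(224.71, 258.98) + 63.476 = 288.19 kips. φR_n = 0.75 × 288.19 = 216.1 kips.
Tension rupture (net): A_n = (10.875 − 2×1.3125)×0.3125 = 2.5781 in² (U = 1.0, A_e = A_n). φR_n = 0.75 × 65 × 2.5781 = 125.7 kips.
Tension yield (gross): A_g = 10.875×0.3125 = 3.3984 in². φR_n = 0.90 × 50 × 3.3984 = 152.9 kips.
Governing: min(501.0, 297.1, 216.1, 125.7, 152.9) = 125.7 kips → net-section rupture.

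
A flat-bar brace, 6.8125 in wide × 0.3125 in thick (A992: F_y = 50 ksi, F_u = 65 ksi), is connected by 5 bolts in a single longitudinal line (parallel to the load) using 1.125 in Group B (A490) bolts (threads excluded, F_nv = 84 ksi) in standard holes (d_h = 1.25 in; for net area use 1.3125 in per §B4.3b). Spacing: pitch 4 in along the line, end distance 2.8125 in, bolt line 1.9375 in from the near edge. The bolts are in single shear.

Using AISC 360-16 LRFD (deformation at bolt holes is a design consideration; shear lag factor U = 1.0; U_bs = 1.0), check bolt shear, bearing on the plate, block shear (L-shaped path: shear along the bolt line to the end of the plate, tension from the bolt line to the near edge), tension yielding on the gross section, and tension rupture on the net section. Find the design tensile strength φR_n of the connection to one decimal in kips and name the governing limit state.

Bolt shear: A_b = π(1.125)²/4 = 0.99402 in². φR_n = 0.75 × 84 × 0.99402 × 5 × 1 = 313.1 kips.
Bearing (0.3125 in plate, F_u = 65 ksi): end bolts L_c = 2.8125 − 1.25/2 = 2.1875, R_n = min(1.2×2.1875×0.3125×65, 2.4×1.125×0.3125×65) = 53.32 kips/bolt; interior L_c = 4 − 1.25 = 2.75, R_n = 54.844 kips/bolt. φR_n = 0.75 × (1×53.32 + 4×54.844) = 204.5 kips.
Block shear: shear path 1×[2.8125+4×4] = 1×18.8125 in, A_gv = 5.8789, A_nv = 1×(18.8125 − 4.5×1.3125)×0.3125 = 4.0332 in²; tension to near edge: (1.9375 − 0.5×1.3125)×0.3125 = 0.40039 in². R_n = min(0.6×65×4.0332, 0.6×50×5.8789) + 1.0×65×0.40039 = min(157.29, 176.37) + 26.025 = 183.32 kips. φR_n = 0.75 × 183.32 = 137.5 kips.
Tension yield (gross): A_g = 6.8125×0.3125 = 2.1289 in². φR_n = 0.90 × 50 × 2.1289 = 95.8 kips.
Tension rupture (net): A_n = (6.8125 − 1×1.3125)×0.3125 = 1.7188 in² (U = 1.0, A_e = A_n). φR_n = 0.75 × 65 × 1.7188 = 83.8 kips.
Governing: min(313.1, 204.5, 137.5, 95.8, 83.8) = 83.8 kips → net-section rupture.

83.8 kips (net-section rupture governs)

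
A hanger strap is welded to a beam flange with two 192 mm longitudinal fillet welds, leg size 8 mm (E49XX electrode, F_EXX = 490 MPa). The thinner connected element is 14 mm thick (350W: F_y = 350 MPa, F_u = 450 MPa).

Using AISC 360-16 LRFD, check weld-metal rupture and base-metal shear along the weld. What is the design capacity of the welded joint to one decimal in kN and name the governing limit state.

478.9 kN (weld metal governs)

Weld metal: throat = 0.707×8 = 5.656 mm, L = 2×192 = 384 mm. φR_n = 0.75 × 0.6 × 490 × 5.656 × 384 = 478.9 kN.
Base metal shear (14 mm plate): yield φR_n = 1.0×0.6×350×14×384 = 1129.0 kN; rupture φR_n = 0.75×0.6×450×14×384 = 1088.6 kN; take 1088.6 kN (rupture).
Governing: min(478.9, 1088.6) = 478.9 kN → weld metal.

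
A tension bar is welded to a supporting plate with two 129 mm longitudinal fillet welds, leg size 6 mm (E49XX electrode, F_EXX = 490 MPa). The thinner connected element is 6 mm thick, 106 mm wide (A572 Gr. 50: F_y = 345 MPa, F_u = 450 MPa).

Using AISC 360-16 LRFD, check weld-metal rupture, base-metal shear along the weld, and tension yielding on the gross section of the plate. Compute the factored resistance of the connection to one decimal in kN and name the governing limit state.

197.5 kN (gross-section yield governs)

Weld metal: throat = 0.707×6 = 4.242 mm, L = 2×129 = 258 mm. φR_n = 0.75 × 0.6 × 490 × 4.242 × 258 = 241.3 kN.
Base metal shear (6 mm plate): yield φR_n = 1.0×0.6×345×6×258 = 320.4 kN; rupture φR_n = 0.75×0.6×450×6×258 = 313.5 kN; take 313.5 kN (rupture).
Tension yield (gross): A_g = 106×6 = 636 mm². φR_n = 0.90 × 345 × 636 = 197.5 kN.
Governing: min(241.3, 313.5, 197.5) = 197.5 kN → gross-section yield.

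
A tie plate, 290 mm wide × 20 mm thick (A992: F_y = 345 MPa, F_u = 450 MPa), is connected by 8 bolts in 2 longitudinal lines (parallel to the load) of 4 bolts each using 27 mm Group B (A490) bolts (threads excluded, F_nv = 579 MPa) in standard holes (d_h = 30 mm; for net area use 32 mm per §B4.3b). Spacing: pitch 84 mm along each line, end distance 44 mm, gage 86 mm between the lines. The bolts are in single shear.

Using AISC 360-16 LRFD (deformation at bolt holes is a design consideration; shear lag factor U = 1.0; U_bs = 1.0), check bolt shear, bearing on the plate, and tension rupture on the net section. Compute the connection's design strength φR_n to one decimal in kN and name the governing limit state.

Bolt shear: A_b = π(27)²/4 = 572.56 mm². φR_n = 0.75 × 579 × 572.56 × 8 × 1 = 1989.1 kN.
Bearing (20 mm plate, F_u = 450 MPa): end bolts L_c = 44 − 30/2 = 29, R_n = min(1.2×29×20×450, 2.4×27×20×450) = 313.2 kN/bolt; interior L_c = 84 − 30 = 54, R_n = 583.2 kN/bolt. φR_n = 0.75 × (2×313.2 + 6×583.2) = 3094.2 kN.
Tension rupture (net): A_n = (290 − 2×32)×20 = 4520 mm² (U = 1.0, A_e = A_n). φR_n = 0.75 × 450 × 4520 = 1525.5 kN.
Governing: min(1989.1, 3094.2, 1525.5) = 1525.5 kN → net-section rupture.

1525.5 kN (net-section rupture governs)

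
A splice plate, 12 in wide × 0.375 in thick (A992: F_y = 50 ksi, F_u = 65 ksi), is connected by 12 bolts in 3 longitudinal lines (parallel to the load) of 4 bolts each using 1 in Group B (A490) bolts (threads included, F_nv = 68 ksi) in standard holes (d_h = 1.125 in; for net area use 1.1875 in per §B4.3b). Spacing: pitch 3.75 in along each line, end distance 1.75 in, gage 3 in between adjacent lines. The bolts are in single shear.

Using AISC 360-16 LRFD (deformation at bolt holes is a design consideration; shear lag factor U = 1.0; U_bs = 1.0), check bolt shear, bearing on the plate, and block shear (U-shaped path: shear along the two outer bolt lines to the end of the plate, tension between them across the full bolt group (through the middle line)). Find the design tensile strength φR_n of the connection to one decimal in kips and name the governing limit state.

260.3 kips (block shear governs)

Bolt shear: A_b = π(1)²/4 = 0.7854 in². φR_n = 0.75 × 68 × 0.7854 × 12 × 1 = 480.7 kips.
Bearing (0.375 in plate, F_u = 65 ksi): end bolts L_c = 1.75 − 1.125/2 = 1.1875, R_n = min(1.2×1.1875×0.375×65, 2.4×1×0.375×65) = 34.734 kips/bolt; interior L_c = 3.75 − 1.125 = 2.625, R_n = 58.5 kips/bolt. φR_n = 0.75 × (3×34.734 + 9×58.5) = 473.0 kips.
Block shear: shear path 2×[1.75+3×3.75] = 2×13 in, A_gv = 9.75, A_nv = 2×(13 − 3.5×1.1875)×0.375 = 6.6328 in²; tension across gage: (6 − 2×1.1875)×0.375 = 1.3594 in². R_n = min(0.6×65×6.6328, 0.6×50×9.75) + 1.0×65×1.3594 = min(258.68, 292.5) + 88.361 = 347.04 kips. φR_n = 0.75 × 347.04 = 260.3 kips.
Governing: min(480.7, 473.0, 260.3) = 260.3 kips → block shear.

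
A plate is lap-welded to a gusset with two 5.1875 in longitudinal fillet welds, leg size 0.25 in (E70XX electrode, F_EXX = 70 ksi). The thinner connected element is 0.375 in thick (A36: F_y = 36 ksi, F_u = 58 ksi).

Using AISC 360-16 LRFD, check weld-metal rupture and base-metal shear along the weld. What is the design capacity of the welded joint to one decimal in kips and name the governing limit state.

57.8 kips (weld metal governs)

Weld metal: throat = 0.707×0.25 = 0.17675 in, L = 2×5.1875 = 10.375 in. φR_n = 0.75 × 0.6 × 70 × 0.17675 × 10.375 = 57.8 kips.
Base metal shear (0.375 in plate): yield φR_n = 1.0×0.6×36×0.375×10.375 = 84.0 kips; rupture φR_n = 0.75×0.6×58×0.375×10.375 = 101.5 kips; take 84.0 kips (yield).
Governing: min(57.8, 84.0) = 57.8 kips → weld metal.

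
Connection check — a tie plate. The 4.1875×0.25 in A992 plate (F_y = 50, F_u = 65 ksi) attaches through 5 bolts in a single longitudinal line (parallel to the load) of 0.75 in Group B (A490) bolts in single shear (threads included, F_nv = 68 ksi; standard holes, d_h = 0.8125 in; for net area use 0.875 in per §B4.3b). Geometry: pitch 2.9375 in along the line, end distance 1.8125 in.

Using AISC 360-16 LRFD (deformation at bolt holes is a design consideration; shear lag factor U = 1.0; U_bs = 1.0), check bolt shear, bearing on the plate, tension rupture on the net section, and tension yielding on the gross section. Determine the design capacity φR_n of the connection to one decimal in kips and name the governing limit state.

Bolt shear: A_b = π(0.75)²/4 = 0.44179 in². φR_n = 0.75 × 68 × 0.44179 × 5 × 1 = 112.7 kips.
Bearing (0.25 in plate, F_u = 65 ksi): end bolts L_c = 1.8125 − 0.8125/2 = 1.40625, R_n = min(1.2×1.40625×0.25×65, 2.4×0.75×0.25×65) = 27.422 kips/bolt; interior L_c = 2.9375 − 0.8125 = 2.125, R_n = 29.25 kips/bolt. φR_n = 0.75 × (1×27.422 + 4×29.25) = 108.3 kips.
Tension rupture (net): A_n = (4.1875 − 1×0.875)×0.25 = 0.82813 in² (U = 1.0, A_e = A_n). φR_n = 0.75 × 65 × 0.82813 = 40.4 kips.
Tension yield (gross): A_g = 4.1875×0.25 = 1.0469 in². φR_n = 0.90 × 50 × 1.0469 = 47.1 kips.
Governing: min(112.7, 108.3, 40.4, 47.1) = 40.4 kips → net-section rupture.

40.4 kips (net-section rupture governs)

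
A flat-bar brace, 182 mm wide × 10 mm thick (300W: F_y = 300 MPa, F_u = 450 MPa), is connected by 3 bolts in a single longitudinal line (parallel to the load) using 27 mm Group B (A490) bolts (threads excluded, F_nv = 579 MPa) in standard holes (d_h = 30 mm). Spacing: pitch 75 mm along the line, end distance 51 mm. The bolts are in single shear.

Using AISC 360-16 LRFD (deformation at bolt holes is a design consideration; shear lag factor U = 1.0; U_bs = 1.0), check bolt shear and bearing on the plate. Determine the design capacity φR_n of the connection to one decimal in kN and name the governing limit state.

Bolt shear: A_b = π(27)²/4 = 572.56 mm². φR_n = 0.75 × 579 × 572.56 × 3 × 1 = 745.9 kN.
Bearing (10 mm plate, F_u = 450 MPa): end bolts L_c = 51 − 30/2 = 36, R_n = min(1.2×36×10×450, 2.4×27×10×450) = 194.4 kN/bolt; interior L_c = 75 − 30 = 45, R_n = 243 kN/bolt. φR_n = 0.75 × (1×194.4 + 2×243) = 510.3 kN.
Governing: min(745.9, 510.3) = 510.3 kN → bearing.

510.3 kN (bearing governs)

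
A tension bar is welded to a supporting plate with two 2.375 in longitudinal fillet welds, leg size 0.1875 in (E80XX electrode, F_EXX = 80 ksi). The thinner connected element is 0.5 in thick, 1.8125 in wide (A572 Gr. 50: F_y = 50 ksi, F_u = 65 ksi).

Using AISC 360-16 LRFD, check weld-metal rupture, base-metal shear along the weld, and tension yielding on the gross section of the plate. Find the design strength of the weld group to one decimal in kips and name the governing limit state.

22.7 kips (weld metal governs)

Weld metal: throat = 0.707×0.1875 = 0.13256 in, L = 2×2.375 = 4.75 in. φR_n = 0.75 × 0.6 × 80 × 0.13256 × 4.75 = 22.7 kips.
Base metal shear (0.5 in plate): yield φR_n = 1.0×0.6×50×0.5×4.75 = 71.3 kips; rupture φR_n = 0.75×0.6×65×0.5×4.75 = 69.5 kips; take 69.5 kips (rupture).
Tension yield (gross): A_g = 1.8125×0.5 = 0.90625 in². φR_n = 0.90 × 50 × 0.90625 = 40.8 kips.
Governing: min(22.7, 69.5, 40.8) = 22.7 kips → weld metal.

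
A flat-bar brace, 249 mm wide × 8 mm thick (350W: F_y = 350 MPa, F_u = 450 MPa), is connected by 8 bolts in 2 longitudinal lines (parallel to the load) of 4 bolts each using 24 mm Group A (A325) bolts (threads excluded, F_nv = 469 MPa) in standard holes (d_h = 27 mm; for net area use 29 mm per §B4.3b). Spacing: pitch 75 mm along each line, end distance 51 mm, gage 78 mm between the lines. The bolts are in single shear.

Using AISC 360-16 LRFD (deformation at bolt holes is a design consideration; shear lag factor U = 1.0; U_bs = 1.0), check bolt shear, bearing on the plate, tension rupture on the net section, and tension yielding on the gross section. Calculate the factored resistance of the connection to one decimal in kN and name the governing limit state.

515.7 kN (net-section rupture governs)

Bolt shear: A_b = π(24)²/4 = 452.39 mm². φR_n = 0.75 × 469 × 452.39 × 8 × 1 = 1273.0 kN.
Bearing (8 mm plate, F_u = 450 MPa): end bolts L_c = 51 − 27/2 = 37.5, R_n = min(1.2×37.5×8×450, 2.4×24×8×450) = 162 kN/bolt; interior L_c = 75 − 27 = 48, R_n = 207.36 kN/bolt. φR_n = 0.75 × (2×162 + 6×207.36) = 1176.1 kN.
Tension rupture (net): A_n = (249 − 2×29)×8 = 1528 mm² (U = 1.0, A_e = A_n). φR_n = 0.75 × 450 × 1528 = 515.7 kN.
Tension yield (gross): A_g = 249×8 = 1992 mm². φR_n = 0.90 × 350 × 1992 = 627.5 kN.
Governing: min(1273.0, 1176.1, 515.7, 627.5) = 515.7 kN → net-section rupture.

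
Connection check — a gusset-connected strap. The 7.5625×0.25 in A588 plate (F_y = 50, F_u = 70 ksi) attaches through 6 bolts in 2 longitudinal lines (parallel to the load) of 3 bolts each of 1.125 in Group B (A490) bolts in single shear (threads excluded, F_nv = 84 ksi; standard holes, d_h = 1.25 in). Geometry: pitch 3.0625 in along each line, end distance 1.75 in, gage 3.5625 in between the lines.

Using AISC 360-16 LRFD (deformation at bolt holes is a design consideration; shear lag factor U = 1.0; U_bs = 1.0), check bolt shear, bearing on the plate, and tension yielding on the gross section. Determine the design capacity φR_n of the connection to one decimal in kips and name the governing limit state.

85.1 kips (gross-section yield governs)

Bolt shear: A_b = π(1.125)²/4 = 0.99402 in². φR_n = 0.75 × 84 × 0.99402 × 6 × 1 = 375.7 kips.
Bearing (0.25 in plate, F_u = 70 ksi): end bolts L_c = 1.75 − 1.25/2 = 1.125, R_n = min(1.2×1.125×0.25×70, 2.4×1.125×0.25×70) = 23.625 kips/bolt; interior L_c = 3.0625 − 1.25 = 1.8125, R_n = 38.063 kips/bolt. φR_n = 0.75 × (2×23.625 + 4×38.063) = 149.6 kips.
Tension yield (gross): A_g = 7.5625×0.25 = 1.8906 in². φR_n = 0.90 × 50 × 1.8906 = 85.1 kips.
Governing: min(375.7, 149.6, 85.1) = 85.1 kips → gross-section yield.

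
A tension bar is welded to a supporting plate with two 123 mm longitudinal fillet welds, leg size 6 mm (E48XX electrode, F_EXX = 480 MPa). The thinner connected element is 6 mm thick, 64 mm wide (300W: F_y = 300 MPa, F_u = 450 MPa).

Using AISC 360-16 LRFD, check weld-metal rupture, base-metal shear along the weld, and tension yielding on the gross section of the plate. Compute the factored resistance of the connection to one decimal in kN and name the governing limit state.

Weld metal: throat = 0.707×6 = 4.242 mm, L = 2×123 = 246 mm. φR_n = 0.75 × 0.6 × 480 × 4.242 × 246 = 225.4 kN.
Base metal shear (6 mm plate): yield φR_n = 1.0×0.6×300×6×246 = 265.7 kN; rupture φR_n = 0.75×0.6×450×6×246 = 298.9 kN; take 265.7 kN (yield).
Tension yield (gross): A_g = 64×6 = 384 mm². φR_n = 0.90 × 300 × 384 = 103.7 kN.
Governing: min(225.4, 265.7, 103.7) = 103.7 kN → gross-section yield.

103.7 kN (gross-section yield governs)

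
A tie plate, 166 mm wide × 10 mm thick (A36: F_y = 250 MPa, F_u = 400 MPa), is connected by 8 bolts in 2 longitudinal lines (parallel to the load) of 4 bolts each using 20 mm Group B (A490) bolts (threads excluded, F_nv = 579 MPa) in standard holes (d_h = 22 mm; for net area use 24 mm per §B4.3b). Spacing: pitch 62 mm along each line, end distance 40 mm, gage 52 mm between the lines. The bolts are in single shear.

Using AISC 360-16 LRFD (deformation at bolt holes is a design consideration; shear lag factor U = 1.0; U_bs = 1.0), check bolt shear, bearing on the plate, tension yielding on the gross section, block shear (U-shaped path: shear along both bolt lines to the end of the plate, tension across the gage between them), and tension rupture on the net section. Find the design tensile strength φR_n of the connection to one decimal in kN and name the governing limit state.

Bolt shear: A_b = π(20)²/4 = 314.16 mm². φR_n = 0.75 × 579 × 314.16 × 8 × 1 = 1091.4 kN.
Bearing (10 mm plate, F_u = 400 MPa): end bolts L_c = 40 − 22/2 = 29, R_n = min(1.2×29×10×400, 2.4×20×10×400) = 139.2 kN/bolt; interior L_c = 62 − 22 = 40, R_n = 192 kN/bolt. φR_n = 0.75 × (2×139.2 + 6×192) = 1072.8 kN.
Tension yield (gross): A_g = 166×10 = 1660 mm². φR_n = 0.90 × 250 × 1660 = 373.5 kN.
Block shear: shear path 2×[40+3×62] = 2×226 mm, A_gv = 4520, A_nv = 2×(226 − 3.5×24)×10 = 2840 mm²; tension across gage: (52 − 1×24)×10 = 280 mm². R_n = min(0.6×400×2840, 0.6×250×4520) + 1.0×400×280 = min(681.6, 678) + 112 = 790 kN. φR_n = 0.75 × 790 = 592.5 kN.
Tension rupture (net): A_n = (166 − 2×24)×10 = 1180 mm² (U = 1.0, A_e = A_n). φR_n = 0.75 × 400 × 1180 = 354.0 kN.
Governing: min(1091.4, 1072.8, 373.5, 592.5, 354.0) = 354.0 kN → net-section rupture.

354.0 kN (net-section rupture governs)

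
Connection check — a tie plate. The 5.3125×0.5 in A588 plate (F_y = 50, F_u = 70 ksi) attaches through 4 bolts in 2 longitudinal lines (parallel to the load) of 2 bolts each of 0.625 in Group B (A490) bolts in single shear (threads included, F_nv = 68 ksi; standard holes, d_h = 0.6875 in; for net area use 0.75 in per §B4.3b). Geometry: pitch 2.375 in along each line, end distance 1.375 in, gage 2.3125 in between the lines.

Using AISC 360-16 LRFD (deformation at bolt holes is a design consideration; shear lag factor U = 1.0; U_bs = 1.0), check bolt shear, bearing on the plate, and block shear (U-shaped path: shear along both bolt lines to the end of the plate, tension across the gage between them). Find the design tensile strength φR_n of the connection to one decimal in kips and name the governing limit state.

62.6 kips (bolt shear governs)

Bolt shear: A_b = π(0.625)²/4 = 0.3068 in². φR_n = 0.75 × 68 × 0.3068 × 4 × 1 = 62.6 kips.
Bearing (0.5 in plate, F_u = 70 ksi): end bolts L_c = 1.375 − 0.6875/2 = 1.03125, R_n = min(1.2×1.03125×0.5×70, 2.4×0.625×0.5×70) = 43.313 kips/bolt; interior L_c = 2.375 − 0.6875 = 1.6875, R_n = 52.5 kips/bolt. φR_n = 0.75 × (2×43.313 + 2×52.5) = 143.7 kips.
Block shear: shear path 2×[1.375+1×2.375] = 2×3.75 in, A_gv = 3.75, A_nv = 2×(3.75 − 1.5×0.75)×0.5 = 2.625 in²; tension across gage: (2.3125 − 1×0.75)×0.5 = 0.78125 in². R_n = min(0.6×70×2.625, 0.6×50×3.75) + 1.0×70×0.78125 = min(110.25, 112.5) + 54.688 = 164.94 kips. φR_n = 0.75 × 164.94 = 123.7 kips.
Governing: min(62.6, 143.7, 123.7) = 62.6 kips → bolt shear.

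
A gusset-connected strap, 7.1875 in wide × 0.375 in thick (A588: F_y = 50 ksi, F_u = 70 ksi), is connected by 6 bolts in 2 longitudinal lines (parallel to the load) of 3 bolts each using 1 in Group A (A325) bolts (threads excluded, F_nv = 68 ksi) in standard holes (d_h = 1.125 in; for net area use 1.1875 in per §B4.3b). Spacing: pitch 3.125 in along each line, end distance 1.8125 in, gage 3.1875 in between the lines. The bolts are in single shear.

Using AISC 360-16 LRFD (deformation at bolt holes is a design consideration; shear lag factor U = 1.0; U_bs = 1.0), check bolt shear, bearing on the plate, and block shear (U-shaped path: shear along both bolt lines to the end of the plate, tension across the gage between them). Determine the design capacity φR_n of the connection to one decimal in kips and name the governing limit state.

Bolt shear: A_b = π(1)²/4 = 0.7854 in². φR_n = 0.75 × 68 × 0.7854 × 6 × 1 = 240.3 kips.
Bearing (0.375 in plate, F_u = 70 ksi): end bolts L_c = 1.8125 − 1.125/2 = 1.25, R_n = min(1.2×1.25×0.375×70, 2.4×1×0.375×70) = 39.375 kips/bolt; interior L_c = 3.125 − 1.125 = 2, R_n = 63 kips/bolt. φR_n = 0.75 × (2×39.375 + 4×63) = 248.1 kips.
Block shear: shear path 2×[1.8125+2×3.125] = 2×8.0625 in, A_gv = 6.0469, A_nv = 2×(8.0625 − 2.5×1.1875)×0.375 = 3.8203 in²; tension across gage: (3.1875 − 1×1.1875)×0.375 = 0.75 in². R_n = min(0.6×70×3.8203, 0.6×50×6.0469) + 1.0×70×0.75 = min(160.45, 181.41) + 52.5 = 212.95 kips. φR_n = 0.75 × 212.95 = 159.7 kips.
Governing: min(240.3, 248.1, 159.7) = 159.7 kips → block shear.

159.7 kips (block shear governs)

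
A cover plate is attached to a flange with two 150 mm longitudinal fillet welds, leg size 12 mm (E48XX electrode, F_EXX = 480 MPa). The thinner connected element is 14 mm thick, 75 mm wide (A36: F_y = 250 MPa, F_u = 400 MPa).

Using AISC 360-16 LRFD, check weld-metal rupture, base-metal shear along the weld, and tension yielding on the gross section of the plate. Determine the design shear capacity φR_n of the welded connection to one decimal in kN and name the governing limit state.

Weld metal: throat = 0.707×12 = 8.484 mm, L = 2×150 = 300 mm. φR_n = 0.75 × 0.6 × 480 × 8.484 × 300 = 549.8 kN.
Base metal shear (14 mm plate): yield φR_n = 1.0×0.6×250×14×300 = 630.0 kN; rupture φR_n = 0.75×0.6×400×14×300 = 756.0 kN; take 630.0 kN (yield).
Tension yield (gross): A_g = 75×14 = 1050 mm². φR_n = 0.90 × 250 × 1050 = 236.3 kN.
Governing: min(549.8, 630.0, 236.3) = 236.3 kN → gross-section yield.

236.3 kN (gross-section yield governs)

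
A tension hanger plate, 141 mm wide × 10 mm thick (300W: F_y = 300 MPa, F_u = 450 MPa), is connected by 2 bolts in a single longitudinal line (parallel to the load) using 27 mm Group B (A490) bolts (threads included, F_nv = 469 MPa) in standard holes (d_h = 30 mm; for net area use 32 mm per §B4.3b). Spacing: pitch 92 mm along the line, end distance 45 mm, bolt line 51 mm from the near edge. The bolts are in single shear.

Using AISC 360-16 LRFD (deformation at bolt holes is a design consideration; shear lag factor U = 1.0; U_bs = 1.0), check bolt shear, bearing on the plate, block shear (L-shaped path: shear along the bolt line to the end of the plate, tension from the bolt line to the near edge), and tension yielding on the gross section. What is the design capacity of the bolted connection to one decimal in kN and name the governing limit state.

298.4 kN (block shear governs)

Bolt shear: A_b = π(27)²/4 = 572.56 mm². φR_n = 0.75 × 469 × 572.56 × 2 × 1 = 402.8 kN.
Bearing (10 mm plate, F_u = 450 MPa): end bolts L_c = 45 − 30/2 = 30, R_n = min(1.2×30×10×450, 2.4×27×10×450) = 162 kN/bolt; interior L_c = 92 − 30 = 62, R_n = 291.6 kN/bolt. φR_n = 0.75 × (1×162 + 1×291.6) = 340.2 kN.
Block shear: shear path 1×[45+1×92] = 1×137 mm, A_gv = 1370, A_nv = 1×(137 − 1.5×32)×10 = 890 mm²; tension to near edge: (51 − 0.5×32)×10 = 350 mm². R_n = min(0.6×450×890, 0.6×300×1370) + 1.0×450×350 = min(240.3, 246.6) + 157.5 = 397.8 kN. φR_n = 0.75 × 397.8 = 298.4 kN.
Tension yield (gross): A_g = 141×10 = 1410 mm². φR_n = 0.90 × 300 × 1410 = 380.7 kN.
Governing: min(402.8, 340.2, 298.4, 380.7) = 298.4 kN → block shear.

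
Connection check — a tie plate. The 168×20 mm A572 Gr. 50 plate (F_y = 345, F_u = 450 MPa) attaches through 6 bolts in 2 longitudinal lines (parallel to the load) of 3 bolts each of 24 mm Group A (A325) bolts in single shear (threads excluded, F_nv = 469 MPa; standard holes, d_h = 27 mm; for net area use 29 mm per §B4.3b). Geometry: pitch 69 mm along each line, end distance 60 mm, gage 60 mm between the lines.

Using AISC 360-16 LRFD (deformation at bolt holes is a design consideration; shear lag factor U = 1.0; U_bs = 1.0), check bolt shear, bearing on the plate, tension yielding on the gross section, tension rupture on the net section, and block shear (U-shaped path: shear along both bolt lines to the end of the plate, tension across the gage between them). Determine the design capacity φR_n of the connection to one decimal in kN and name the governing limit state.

742.5 kN (net-section rupture governs)

Bolt shear: A_b = π(24)²/4 = 452.39 mm². φR_n = 0.75 × 469 × 452.39 × 6 × 1 = 954.8 kN.
Bearing (20 mm plate, F_u = 450 MPa): end bolts L_c = 60 − 27/2 = 46.5, R_n = min(1.2×46.5×20×450, 2.4×24×20×450) = 502.2 kN/bolt; interior L_c = 69 − 27 = 42, R_n = 453.6 kN/bolt. φR_n = 0.75 × (2×502.2 + 4×453.6) = 2114.1 kN.
Tension yield (gross): A_g = 168×20 = 3360 mm². φR_n = 0.90 × 345 × 3360 = 1043.3 kN.
Tension rupture (net): A_n = (168 − 2×29)×20 = 2200 mm² (U = 1.0, A_e = A_n). φR_n = 0.75 × 450 × 2200 = 742.5 kN.
Block shear: shear path 2×[60+2×69] = 2×198 mm, A_gv = 7920, A_nv = 2×(198 − 2.5×29)×20 = 5020 mm²; tension across gage: (60 − 1×29)×20 = 620 mm². R_n = min(0.6×450×5020, 0.6×345×7920) + 1.0×450×620 = min(1355.4, 1639.4) + 279 = 1634.4 kN. φR_n = 0.75 × 1634.4 = 1225.8 kN.
Governing: min(954.8, 2114.1, 1043.3, 742.5, 1225.8) = 742.5 kN → net-section rupture.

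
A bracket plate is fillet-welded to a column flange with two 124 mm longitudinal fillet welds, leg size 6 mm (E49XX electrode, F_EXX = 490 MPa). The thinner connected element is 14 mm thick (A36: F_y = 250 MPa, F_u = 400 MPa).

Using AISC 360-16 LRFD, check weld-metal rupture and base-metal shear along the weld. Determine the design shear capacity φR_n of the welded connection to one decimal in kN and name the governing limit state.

Weld metal: throat = 0.707×6 = 4.242 mm, L = 2×124 = 248 mm. φR_n = 0.75 × 0.6 × 490 × 4.242 × 248 = 232.0 kN.
Base metal shear (14 mm plate): yield φR_n = 1.0×0.6×250×14×248 = 520.8 kN; rupture φR_n = 0.75×0.6×400×14×248 = 625.0 kN; take 520.8 kN (yield).
Governing: min(232.0, 520.8) = 232.0 kN → weld metal.

232.0 kN (weld metal governs)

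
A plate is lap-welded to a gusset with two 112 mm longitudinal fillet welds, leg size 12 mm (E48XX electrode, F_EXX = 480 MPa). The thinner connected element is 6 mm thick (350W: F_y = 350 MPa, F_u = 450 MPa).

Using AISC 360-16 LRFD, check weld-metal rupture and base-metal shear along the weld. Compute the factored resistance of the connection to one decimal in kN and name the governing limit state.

Weld metal: throat = 0.707×12 = 8.484 mm, L = 2×112 = 224 mm. φR_n = 0.75 × 0.6 × 480 × 8.484 × 224 = 410.5 kN.
Base metal shear (6 mm plate): yield φR_n = 1.0×0.6×350×6×224 = 282.2 kN; rupture φR_n = 0.75×0.6×450×6×224 = 272.2 kN; take 272.2 kN (rupture).
Governing: min(410.5, 272.2) = 272.2 kN → base-metal shear.

272.2 kN (base-metal shear governs)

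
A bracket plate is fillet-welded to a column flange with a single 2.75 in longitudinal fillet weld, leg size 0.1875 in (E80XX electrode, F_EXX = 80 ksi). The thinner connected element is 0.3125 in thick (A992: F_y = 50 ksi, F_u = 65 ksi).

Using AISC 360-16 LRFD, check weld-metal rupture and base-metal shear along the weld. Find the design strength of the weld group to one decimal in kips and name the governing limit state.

13.1 kips (weld metal governs)

Weld metal: throat = 0.707×0.1875 = 0.13256 in, L = 2.75 in. φR_n = 0.75 × 0.6 × 80 × 0.13256 × 2.75 = 13.1 kips.
Base metal shear (0.3125 in plate): yield φR_n = 1.0×0.6×50×0.3125×2.75 = 25.8 kips; rupture φR_n = 0.75×0.6×65×0.3125×2.75 = 25.1 kips; take 25.1 kips (rupture).
Governing: min(13.1, 25.1) = 13.1 kips → weld metal.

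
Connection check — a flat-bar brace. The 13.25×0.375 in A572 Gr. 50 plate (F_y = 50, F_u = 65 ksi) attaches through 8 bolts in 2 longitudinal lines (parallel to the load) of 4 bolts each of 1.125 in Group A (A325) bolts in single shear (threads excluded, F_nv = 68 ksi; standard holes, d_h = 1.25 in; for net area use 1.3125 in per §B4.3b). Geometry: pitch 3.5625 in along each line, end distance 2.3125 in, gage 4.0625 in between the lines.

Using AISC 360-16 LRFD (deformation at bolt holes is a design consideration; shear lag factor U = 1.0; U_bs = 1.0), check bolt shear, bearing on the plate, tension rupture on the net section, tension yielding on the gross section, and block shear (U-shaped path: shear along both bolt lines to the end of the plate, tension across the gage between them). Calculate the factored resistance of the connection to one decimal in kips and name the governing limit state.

Bolt shear: A_b = π(1.125)²/4 = 0.99402 in². φR_n = 0.75 × 68 × 0.99402 × 8 × 1 = 405.6 kips.
Bearing (0.375 in plate, F_u = 65 ksi): end bolts L_c = 2.3125 − 1.25/2 = 1.6875, R_n = min(1.2×1.6875×0.375×65, 2.4×1.125×0.375×65) = 49.359 kips/bolt; interior L_c = 3.5625 − 1.25 = 2.3125, R_n = 65.813 kips/bolt. φR_n = 0.75 × (2×49.359 + 6×65.813) = 370.2 kips.
Tension rupture (net): A_n = (13.25 − 2×1.3125)×0.375 = 3.9844 in² (U = 1.0, A_e = A_n). φR_n = 0.75 × 65 × 3.9844 = 194.2 kips.
Tension yield (gross): A_g = 13.25×0.375 = 4.9688 in². φR_n = 0.90 × 50 × 4.9688 = 223.6 kips.
Block shear: shear path 2×[2.3125+3×3.5625] = 2×13 in, A_gv = 9.75, A_nv = 2×(13 − 3.5×1.3125)×0.375 = 6.3047 in²; tension across gage: (4.0625 − 1×1.3125)×0.375 = 1.0313 in². R_n = min(0.6×65×6.3047, 0.6×50×9.75) + 1.0×65×1.0313 = min(245.88, 292.5) + 67.035 = 312.92 kips. φR_n = 0.75 × 312.92 = 234.7 kips.
Governing: min(405.6, 370.2, 194.2, 223.6, 234.7) = 194.2 kips → net-section rupture.

194.2 kips (net-section rupture governs)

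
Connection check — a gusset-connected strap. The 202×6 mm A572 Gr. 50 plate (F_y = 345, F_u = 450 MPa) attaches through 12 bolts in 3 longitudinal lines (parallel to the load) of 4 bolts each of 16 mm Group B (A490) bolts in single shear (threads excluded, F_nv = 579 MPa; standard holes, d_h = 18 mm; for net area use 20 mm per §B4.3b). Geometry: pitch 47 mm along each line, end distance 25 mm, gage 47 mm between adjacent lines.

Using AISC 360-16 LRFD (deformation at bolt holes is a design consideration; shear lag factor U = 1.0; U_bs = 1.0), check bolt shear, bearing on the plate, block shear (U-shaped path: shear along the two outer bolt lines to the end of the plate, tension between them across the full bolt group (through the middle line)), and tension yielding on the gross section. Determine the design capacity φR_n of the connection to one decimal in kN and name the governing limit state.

Bolt shear: A_b = π(16)²/4 = 201.06 mm². φR_n = 0.75 × 579 × 201.06 × 12 × 1 = 1047.7 kN.
Bearing (6 mm plate, F_u = 450 MPa): end bolts L_c = 25 − 18/2 = 16, R_n = min(1.2×16×6×450, 2.4×16×6×450) = 51.84 kN/bolt; interior L_c = 47 − 18 = 29, R_n = 93.96 kN/bolt. φR_n = 0.75 × (3×51.84 + 9×93.96) = 750.9 kN.
Block shear: shear path 2×[25+3×47] = 2×166 mm, A_gv = 1992, A_nv = 2×(166 − 3.5×20)×6 = 1152 mm²; tension across gage: (94 − 2×20)×6 = 324 mm². R_n = min(0.6×450×1152, 0.6×345×1992) + 1.0×450×324 = min(311.04, 412.34) + 145.8 = 456.84 kN. φR_n = 0.75 × 456.84 = 342.6 kN.
Tension yield (gross): A_g = 202×6 = 1212 mm². φR_n = 0.90 × 345 × 1212 = 376.3 kN.
Governing: min(1047.7, 750.9, 342.6, 376.3) = 342.6 kN → block shear.

342.6 kN (block shear governs)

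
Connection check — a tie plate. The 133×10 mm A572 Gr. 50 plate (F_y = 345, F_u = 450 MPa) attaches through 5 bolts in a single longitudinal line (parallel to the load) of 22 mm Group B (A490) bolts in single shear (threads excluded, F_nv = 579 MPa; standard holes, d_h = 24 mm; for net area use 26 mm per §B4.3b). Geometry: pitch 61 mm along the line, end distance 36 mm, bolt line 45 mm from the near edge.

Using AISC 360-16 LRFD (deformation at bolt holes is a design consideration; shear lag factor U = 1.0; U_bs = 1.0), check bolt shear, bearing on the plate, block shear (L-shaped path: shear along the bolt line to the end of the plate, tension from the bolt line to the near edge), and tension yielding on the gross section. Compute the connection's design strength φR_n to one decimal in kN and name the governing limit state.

413.0 kN (gross-section yield governs)

Bolt shear: A_b = π(22)²/4 = 380.13 mm². φR_n = 0.75 × 579 × 380.13 × 5 × 1 = 825.4 kN.
Bearing (10 mm plate, F_u = 450 MPa): end bolts L_c = 36 − 24/2 = 24, R_n = min(1.2×24×10×450, 2.4×22×10×450) = 129.6 kN/bolt; interior L_c = 61 − 24 = 37, R_n = 199.8 kN/bolt. φR_n = 0.75 × (1×129.6 + 4×199.8) = 696.6 kN.
Block shear: shear path 1×[36+4×61] = 1×280 mm, A_gv = 2800, A_nv = 1×(280 − 4.5×26)×10 = 1630 mm²; tension to near edge: (45 − 0.5×26)×10 = 320 mm². R_n = min(0.6×450×1630, 0.6×345×2800) + 1.0×450×320 = min(440.1, 579.6) + 144 = 584.1 kN. φR_n = 0.75 × 584.1 = 438.1 kN.
Tension yield (gross): A_g = 133×10 = 1330 mm². φR_n = 0.90 × 345 × 1330 = 413.0 kN.
Governing: min(825.4, 696.6, 438.1, 413.0) = 413.0 kN → gross-section yield.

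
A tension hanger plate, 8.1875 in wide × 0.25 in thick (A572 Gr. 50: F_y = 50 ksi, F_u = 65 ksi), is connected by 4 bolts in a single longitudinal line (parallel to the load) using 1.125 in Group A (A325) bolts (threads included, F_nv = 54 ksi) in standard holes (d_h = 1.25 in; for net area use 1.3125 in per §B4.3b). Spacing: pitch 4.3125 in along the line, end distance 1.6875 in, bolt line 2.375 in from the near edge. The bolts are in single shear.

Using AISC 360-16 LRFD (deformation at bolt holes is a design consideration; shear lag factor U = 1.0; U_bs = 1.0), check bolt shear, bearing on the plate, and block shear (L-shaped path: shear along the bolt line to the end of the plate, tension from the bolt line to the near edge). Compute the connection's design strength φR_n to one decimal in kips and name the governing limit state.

94.3 kips (block shear governs)

Bolt shear: A_b = π(1.125)²/4 = 0.99402 in². φR_n = 0.75 × 54 × 0.99402 × 4 × 1 = 161.0 kips.
Bearing (0.25 in plate, F_u = 65 ksi): end bolts L_c = 1.6875 − 1.25/2 = 1.0625, R_n = min(1.2×1.0625×0.25×65, 2.4×1.125×0.25×65) = 20.719 kips/bolt; interior L_c = 4.3125 − 1.25 = 3.0625, R_n = 43.875 kips/bolt. φR_n = 0.75 × (1×20.719 + 3×43.875) = 114.3 kips.
Block shear: shear path 1×[1.6875+3×4.3125] = 1×14.625 in, A_gv = 3.6563, A_nv = 1×(14.625 − 3.5×1.3125)×0.25 = 2.5078 in²; tension to near edge: (2.375 − 0.5×1.3125)×0.25 = 0.42969 in². R_n = min(0.6×65×2.5078, 0.6×50×3.6563) + 1.0×65×0.42969 = min(97.804, 109.69) + 27.93 = 125.73 kips. φR_n = 0.75 × 125.73 = 94.3 kips.
Governing: min(161.0, 114.3, 94.3) = 94.3 kips → block shear.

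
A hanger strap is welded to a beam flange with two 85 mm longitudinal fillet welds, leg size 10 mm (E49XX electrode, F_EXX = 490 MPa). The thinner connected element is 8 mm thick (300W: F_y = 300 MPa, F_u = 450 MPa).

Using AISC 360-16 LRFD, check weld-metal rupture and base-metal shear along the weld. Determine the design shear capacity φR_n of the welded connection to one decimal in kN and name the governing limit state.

Weld metal: throat = 0.707×10 = 7.07 mm, L = 2×85 = 170 mm. φR_n = 0.75 × 0.6 × 490 × 7.07 × 170 = 265.0 kN.
Base metal shear (8 mm plate): yield φR_n = 1.0×0.6×300×8×170 = 244.8 kN; rupture φR_n = 0.75×0.6×450×8×170 = 275.4 kN; take 244.8 kN (yield).
Governing: min(265.0, 244.8) = 244.8 kN → base-metal shear.

244.8 kN (base-metal shear governs)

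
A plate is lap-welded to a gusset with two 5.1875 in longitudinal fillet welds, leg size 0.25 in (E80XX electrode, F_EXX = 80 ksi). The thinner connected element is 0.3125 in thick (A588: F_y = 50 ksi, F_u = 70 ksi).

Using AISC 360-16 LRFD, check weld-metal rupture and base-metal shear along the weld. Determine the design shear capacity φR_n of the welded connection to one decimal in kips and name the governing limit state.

Weld metal: throat = 0.707×0.25 = 0.17675 in, L = 2×5.1875 = 10.375 in. φR_n = 0.75 × 0.6 × 80 × 0.17675 × 10.375 = 66.0 kips.
Base metal shear (0.3125 in plate): yield φR_n = 1.0×0.6×50×0.3125×10.375 = 97.3 kips; rupture φR_n = 0.75×0.6×70×0.3125×10.375 = 102.1 kips; take 97.3 kips (yield).
Governing: min(66.0, 97.3) = 66.0 kips → weld metal.

66.0 kips (weld metal governs)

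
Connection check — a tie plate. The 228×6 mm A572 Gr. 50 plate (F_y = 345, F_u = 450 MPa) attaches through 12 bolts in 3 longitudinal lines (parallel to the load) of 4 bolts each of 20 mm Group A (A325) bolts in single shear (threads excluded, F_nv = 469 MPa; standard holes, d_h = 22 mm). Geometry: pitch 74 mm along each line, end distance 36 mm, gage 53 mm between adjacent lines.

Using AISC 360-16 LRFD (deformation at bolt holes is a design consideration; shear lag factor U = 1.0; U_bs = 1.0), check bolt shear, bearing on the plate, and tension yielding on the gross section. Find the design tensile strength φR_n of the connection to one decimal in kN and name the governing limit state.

Bolt shear: A_b = π(20)²/4 = 314.16 mm². φR_n = 0.75 × 469 × 314.16 × 12 × 1 = 1326.1 kN.
Bearing (6 mm plate, F_u = 450 MPa): end bolts L_c = 36 − 22/2 = 25, R_n = min(1.2×25×6×450, 2.4×20×6×450) = 81 kN/bolt; interior L_c = 74 − 22 = 52, R_n = 129.6 kN/bolt. φR_n = 0.75 × (3×81 + 9×129.6) = 1057.1 kN.
Tension yield (gross): A_g = 228×6 = 1368 mm². φR_n = 0.90 × 345 × 1368 = 424.8 kN.
Governing: min(1326.1, 1057.1, 424.8) = 424.8 kN → gross-section yield.

424.8 kN (gross-section yield governs)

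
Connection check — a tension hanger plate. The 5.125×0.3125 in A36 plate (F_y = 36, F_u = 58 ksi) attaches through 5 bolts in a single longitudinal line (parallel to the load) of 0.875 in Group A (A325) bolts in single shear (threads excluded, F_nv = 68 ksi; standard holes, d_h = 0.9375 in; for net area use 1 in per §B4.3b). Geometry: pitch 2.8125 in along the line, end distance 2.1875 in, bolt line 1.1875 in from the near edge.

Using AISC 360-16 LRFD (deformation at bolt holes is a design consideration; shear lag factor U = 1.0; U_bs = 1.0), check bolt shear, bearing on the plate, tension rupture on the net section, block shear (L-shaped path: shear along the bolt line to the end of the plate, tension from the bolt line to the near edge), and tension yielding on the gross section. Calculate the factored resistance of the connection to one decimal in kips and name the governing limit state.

Bolt shear: A_b = π(0.875)²/4 = 0.60132 in². φR_n = 0.75 × 68 × 0.60132 × 5 × 1 = 153.3 kips.
Bearing (0.3125 in plate, F_u = 58 ksi): end bolts L_c = 2.1875 − 0.9375/2 = 1.71875, R_n = min(1.2×1.71875×0.3125×58, 2.4×0.875×0.3125×58) = 37.383 kips/bolt; interior L_c = 2.8125 − 0.9375 = 1.875, R_n = 38.063 kips/bolt. φR_n = 0.75 × (1×37.383 + 4×38.063) = 142.2 kips.
Tension rupture (net): A_n = (5.125 − 1×1)×0.3125 = 1.2891 in² (U = 1.0, A_e = A_n). φR_n = 0.75 × 58 × 1.2891 = 56.1 kips.
Block shear: shear path 1×[2.1875+4×2.8125] = 1×13.4375 in, A_gv = 4.1992, A_nv = 1×(13.4375 − 4.5×1)×0.3125 = 2.793 in²; tension to near edge: (1.1875 − 0.5×1)×0.3125 = 0.21484 in². R_n = min(0.6×58×2.793, 0.6×36×4.1992) + 1.0×58×0.21484 = min(97.196, 90.703) + 12.461 = 103.16 kips. φR_n = 0.75 × 103.16 = 77.4 kips.
Tension yield (gross): A_g = 5.125×0.3125 = 1.6016 in². φR_n = 0.90 × 36 × 1.6016 = 51.9 kips.
Governing: min(153.3, 142.2, 56.1, 77.4, 51.9) = 51.9 kips → gross-section yield.

51.9 kips (gross-section yield governs)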